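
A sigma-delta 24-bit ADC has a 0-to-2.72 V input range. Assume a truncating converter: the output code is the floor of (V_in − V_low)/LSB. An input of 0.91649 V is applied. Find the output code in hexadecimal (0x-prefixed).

code 0x564204 (decimal 5652996)

LSB = 2.72 V / 16777216 = 0.16 µV.
(0.91649 − 0) / 1.62125e-07 = 5652996.578 LSBs.
So the output code is 5652996.
In hexadecimal (0x-prefixed): 0x564204.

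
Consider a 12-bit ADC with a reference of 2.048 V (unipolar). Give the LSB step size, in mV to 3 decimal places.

0.500 mV

Full-scale span = 2.048 V.
LSB = 2.048 / 2^12 = 2.048 / 4096 = 0.0005 V = 0.500 mV.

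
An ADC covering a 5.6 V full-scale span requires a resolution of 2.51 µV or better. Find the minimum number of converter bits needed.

Number of steps required ≥ 5.6 V / 2.51 µV = 2231075.70.
Need 2^N ≥ 2231075.70; 2^21 = 2097152, 2^22 = 4194304.
Minimum N = 22.

22 bits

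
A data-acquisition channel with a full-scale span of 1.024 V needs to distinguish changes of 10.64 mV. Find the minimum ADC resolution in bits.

7 bits

Number of steps required ≥ 1.024 V / 10.64 mV = 96.24.
Need 2^N ≥ 96.24; 2^6 = 64, 2^7 = 128.
Minimum N = 7.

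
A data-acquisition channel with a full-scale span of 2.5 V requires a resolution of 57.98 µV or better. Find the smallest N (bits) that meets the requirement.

Number of steps required ≥ 2.5 V / 57.98 µV = 43118.32.
Need 2^N ≥ 43118.32; 2^15 = 32768, 2^16 = 65536.
Minimum N = 16.

16 bits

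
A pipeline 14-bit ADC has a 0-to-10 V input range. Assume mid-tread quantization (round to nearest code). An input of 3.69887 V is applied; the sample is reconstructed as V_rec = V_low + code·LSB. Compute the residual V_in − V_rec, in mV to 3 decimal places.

LSB = 10/2^14 = 0.610 mV.
(V_in − V_low)/LSB = (3.69887 − 0)/0.000610352 = 6060.2286 → code 6060 (round).
Code 6060 maps back to 0 + 6060×0.000610352 V = 3.6987305 V.
Error = 3.69887 − 3.6987305 = 0.000139531 V = 0.140 mV.

0.140 mV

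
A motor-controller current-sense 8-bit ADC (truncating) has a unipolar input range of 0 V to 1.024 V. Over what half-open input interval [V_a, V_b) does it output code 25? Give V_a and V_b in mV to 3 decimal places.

LSB = 1.024/2^8 = 4.000 mV.
V_a = V_low + 25·LSB = 0.1 V; V_b = V_low + 26·LSB = 0.104 V.

[100.000 mV, 104.000 mV)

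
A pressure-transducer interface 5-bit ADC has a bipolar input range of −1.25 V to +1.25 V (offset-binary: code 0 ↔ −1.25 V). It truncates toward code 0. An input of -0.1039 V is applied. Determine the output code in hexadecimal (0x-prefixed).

Full-scale span = 2.5 V; LSB = 2.5/2^5 = 78.125 mV.
(V_in − V_low)/LSB = (-0.1039 − (−1.25)) / 0.078125 = 14.670.
⌊·⌋(14.670) = 14.
In hexadecimal (0x-prefixed): 0xE.

code 0xE (decimal 14)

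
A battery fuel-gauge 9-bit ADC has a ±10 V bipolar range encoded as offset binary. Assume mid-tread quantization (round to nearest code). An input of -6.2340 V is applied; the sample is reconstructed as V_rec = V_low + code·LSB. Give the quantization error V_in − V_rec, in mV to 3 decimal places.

16.000 mV

One LSB is 20 V / 512 = 39.062 mV.
Scaled input = 96.4096 LSBs, so code = 96.
Reconstructed: -6.25 V.
Difference: 0.016 V → 16.000 mV.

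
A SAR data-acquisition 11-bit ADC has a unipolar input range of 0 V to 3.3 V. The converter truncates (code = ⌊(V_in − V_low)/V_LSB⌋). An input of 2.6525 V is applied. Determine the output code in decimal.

With 2048 levels over 3.3 V, one step is 1.611 mV.
(V_in − V_low)/LSB = (2.6525 − 0) / 0.00161133 = 1646.158.
So the output code is 1646.

code 1646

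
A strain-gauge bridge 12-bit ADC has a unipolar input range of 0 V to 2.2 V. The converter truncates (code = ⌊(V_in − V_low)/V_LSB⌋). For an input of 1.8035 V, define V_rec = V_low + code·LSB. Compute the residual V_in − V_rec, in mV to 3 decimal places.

LSB = 2.2/2^12 = 0.537 mV.
(1.8035 − 0)/0.000537109 = 3357.7891; ⌊·⌋ gives code 3357.
Code 3357 maps back to 0 + 3357×0.000537109 V = 1.8030762 V.
Error = 1.8035 − 1.8030762 = 0.000423828 V = 0.424 mV.

0.424 mV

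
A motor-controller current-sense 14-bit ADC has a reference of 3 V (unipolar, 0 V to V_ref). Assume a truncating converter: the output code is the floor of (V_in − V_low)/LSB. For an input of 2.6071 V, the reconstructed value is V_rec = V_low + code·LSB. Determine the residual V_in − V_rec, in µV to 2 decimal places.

44.34 µV

One LSB is 3 V / 16384 = 183.11 µV.
Scaled input = 14238.2421 LSBs, so code = 14238.
V_rec = 0 + 14238·0.000183105 = 2.6070557 V.
Error = 2.6071 − 2.6070557 = 4.43359e-05 V = 44.34 µV.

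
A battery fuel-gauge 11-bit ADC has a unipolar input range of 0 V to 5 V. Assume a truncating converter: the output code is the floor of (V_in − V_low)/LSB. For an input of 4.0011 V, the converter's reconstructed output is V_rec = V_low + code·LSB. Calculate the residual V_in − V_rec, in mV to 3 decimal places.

Step size: 5 V ÷ 2^11 = 2.441 mV.
Scaled input = 1638.8506 LSBs, so code = 1638.
Code 1638 maps back to 0 + 1638×0.00244141 V = 3.9990234 V.
V_in − V_rec = 0.00207656 V = 2.077 mV.

2.077 mV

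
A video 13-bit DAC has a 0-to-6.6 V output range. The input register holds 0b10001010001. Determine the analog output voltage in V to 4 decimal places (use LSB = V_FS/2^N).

0.8903 V

LSB = 6.6 V / 2^13 = 0.806 mV.
Code 0b10001010001 = 1105 decimal.
V_out = 0 + 1105 × 0.000805664 V = 0.890259 V.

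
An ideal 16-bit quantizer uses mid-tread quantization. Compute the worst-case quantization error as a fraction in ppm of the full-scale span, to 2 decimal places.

Rounding → worst-case error = ½ LSB = V_FS/2^17, so 1e+06/131072 = 7.62939 ppm of full scale.

7.63 ppm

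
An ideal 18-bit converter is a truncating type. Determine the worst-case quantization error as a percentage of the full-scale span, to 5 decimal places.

Truncating → worst-case error = 1 LSB = V_FS/2^18, so 100/262144 = 0.00038147 % of full scale.

0.00038 %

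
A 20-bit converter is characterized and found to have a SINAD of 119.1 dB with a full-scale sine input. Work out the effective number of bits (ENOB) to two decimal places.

19.49 bits

ENOB = (SINAD − 1.76) / 6.02 = (119.1 − 1.76)/6.02 = 19.492.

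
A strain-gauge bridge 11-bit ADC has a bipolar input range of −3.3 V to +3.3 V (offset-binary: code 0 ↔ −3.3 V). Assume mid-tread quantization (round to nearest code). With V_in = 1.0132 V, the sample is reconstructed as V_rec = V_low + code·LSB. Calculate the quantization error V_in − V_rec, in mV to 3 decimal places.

1.286 mV

One LSB is 6.6 V / 2048 = 3.223 mV.
(1.0132 − (−3.3))/0.00322266 = 1338.3990; round gives code 1338.
Reconstructed: 1.0119141 V.
Difference: 0.00128594 V → 1.286 mV.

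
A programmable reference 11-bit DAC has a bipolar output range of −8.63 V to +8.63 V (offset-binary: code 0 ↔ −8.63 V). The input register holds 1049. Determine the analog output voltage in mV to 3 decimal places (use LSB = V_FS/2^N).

210.693 mV

LSB = 17.26 V / 2^11 = 8.428 mV.
V_out = (−8.63) + 1049 × 0.00842773 V = 0.210693 V.
= 210.693 mV.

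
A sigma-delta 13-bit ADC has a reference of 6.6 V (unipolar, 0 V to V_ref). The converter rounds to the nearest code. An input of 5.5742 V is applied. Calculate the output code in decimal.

code 6919

Full-scale span = 6.6 V; LSB = 6.6/2^13 = 0.806 mV.
(V_in − V_low)/LSB = (5.5742 − 0) / 0.000805664 = 6918.765.
So the output code is 6919.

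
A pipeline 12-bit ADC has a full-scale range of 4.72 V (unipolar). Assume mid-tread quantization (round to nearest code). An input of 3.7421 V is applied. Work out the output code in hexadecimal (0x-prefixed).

With 4096 levels over 4.72 V, one step is 1.152 mV.
(3.7421 − 0) / 0.00115234 = 3247.382 LSBs.
round(3247.382) = 3247.
In hexadecimal (0x-prefixed): 0xCAF.

code 0xCAF (decimal 3247)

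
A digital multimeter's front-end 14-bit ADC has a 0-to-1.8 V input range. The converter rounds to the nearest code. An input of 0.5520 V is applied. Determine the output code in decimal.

code 5024

Full-scale span = 1.8 V; LSB = 1.8/2^14 = 109.86 µV.
(0.5520 − 0) / 0.000109863 = 5024.427 LSBs.
round(5024.427) = 5024.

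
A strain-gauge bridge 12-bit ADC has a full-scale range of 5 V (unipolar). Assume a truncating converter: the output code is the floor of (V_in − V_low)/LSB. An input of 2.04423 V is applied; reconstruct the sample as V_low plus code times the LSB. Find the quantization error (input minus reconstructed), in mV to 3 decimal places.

One LSB is 5 V / 4096 = 1.221 mV.
Scaled input = 1674.6332 LSBs, so code = 1674.
Reconstructed: 2.043457 V.
Error = 2.04423 − 2.043457 = 0.000772969 V = 0.773 mV.

0.773 mV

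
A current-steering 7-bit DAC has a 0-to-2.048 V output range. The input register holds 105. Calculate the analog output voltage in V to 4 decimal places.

1.6800 V

LSB = 2.048 V / 2^7 = 16.000 mV.
V_out = 0 + 105 × 0.016 V = 1.68 V.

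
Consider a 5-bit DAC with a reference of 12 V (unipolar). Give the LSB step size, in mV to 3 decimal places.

375.000 mV

Full-scale span = 12 V.
LSB = 12 / 2^5 = 12 / 32 = 0.375 V = 375.000 mV.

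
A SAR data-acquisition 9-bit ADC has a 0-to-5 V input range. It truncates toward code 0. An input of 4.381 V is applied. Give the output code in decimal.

code 448

LSB = 5 V / 512 = 9.766 mV.
(4.381 − 0) / 0.00976562 = 448.614 LSBs.
So the output code is 448.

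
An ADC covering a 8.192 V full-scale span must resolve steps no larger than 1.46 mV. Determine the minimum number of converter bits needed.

13 bits

Number of steps required ≥ 8.192 V / 1.46 mV = 5610.96.
Need 2^N ≥ 5610.96; 2^12 = 4096, 2^13 = 8192.
Minimum N = 13.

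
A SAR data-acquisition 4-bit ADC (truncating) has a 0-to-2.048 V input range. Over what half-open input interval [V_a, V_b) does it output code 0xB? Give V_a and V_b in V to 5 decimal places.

LSB = 2.048/2^4 = 128.000 mV.
Code 0xB = 11 decimal.
V_a = V_low + 11·LSB = 1.408 V; V_b = V_low + 12·LSB = 1.536 V.

[1.40800 V, 1.53600 V)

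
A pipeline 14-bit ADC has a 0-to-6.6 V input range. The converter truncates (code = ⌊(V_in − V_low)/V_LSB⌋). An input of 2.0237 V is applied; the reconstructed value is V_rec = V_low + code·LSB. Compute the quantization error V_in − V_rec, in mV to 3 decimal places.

Step size: 6.6 V ÷ 2^14 = 402.83 µV.
(V_in − V_low)/LSB = (2.0237 − 0)/0.000402832 = 5023.6819 → code 5023 (floor).
Reconstructed: 2.0234253 V.
V_in − V_rec = 0.000274707 V = 0.275 mV.

0.275 mV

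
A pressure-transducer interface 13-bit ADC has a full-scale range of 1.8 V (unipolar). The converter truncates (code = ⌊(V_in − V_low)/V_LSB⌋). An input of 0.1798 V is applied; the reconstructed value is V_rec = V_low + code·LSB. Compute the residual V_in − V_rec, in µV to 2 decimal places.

63.67 µV

One LSB is 1.8 V / 8192 = 219.73 µV.
(V_in − V_low)/LSB = (0.1798 − 0)/0.000219727 = 818.2898 → code 818 (floor).
Reconstructed: 0.17973633 V.
Difference: 6.36719e-05 V → 63.67 µV.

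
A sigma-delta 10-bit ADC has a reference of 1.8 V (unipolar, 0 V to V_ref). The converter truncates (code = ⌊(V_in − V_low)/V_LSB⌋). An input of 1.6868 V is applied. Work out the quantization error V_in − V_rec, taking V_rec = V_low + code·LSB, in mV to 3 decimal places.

One LSB is 1.8 V / 1024 = 1.758 mV.
(1.6868 − 0)/0.00175781 = 959.6018; ⌊·⌋ gives code 959.
V_rec = 0 + 959·0.00175781 = 1.6857422 V.
V_in − V_rec = 0.00105781 V = 1.058 mV.

1.058 mV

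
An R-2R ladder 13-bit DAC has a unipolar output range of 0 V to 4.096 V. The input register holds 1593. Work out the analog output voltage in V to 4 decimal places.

LSB = 4.096 V / 2^13 = 0.500 mV.
V_out = 0 + 1593 × 0.0005 V = 0.7965 V.

0.7965 V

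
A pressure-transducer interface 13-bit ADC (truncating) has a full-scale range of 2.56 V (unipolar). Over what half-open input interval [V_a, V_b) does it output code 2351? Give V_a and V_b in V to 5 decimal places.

LSB = 2.56/2^13 = 312.50 µV.
V_a = V_low + 2351·LSB = 0.734688 V; V_b = V_low + 2352·LSB = 0.735 V.

[0.73469 V, 0.73500 V)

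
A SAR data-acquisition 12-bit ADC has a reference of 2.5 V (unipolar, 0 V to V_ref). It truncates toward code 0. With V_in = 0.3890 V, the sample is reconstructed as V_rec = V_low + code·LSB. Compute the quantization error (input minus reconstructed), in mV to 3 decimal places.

Step size: 2.5 V ÷ 2^12 = 0.610 mV.
(V_in − V_low)/LSB = (0.3890 − 0)/0.000610352 = 637.3376 → code 637 (floor).
V_rec = 0 + 637·0.000610352 = 0.38879395 V.
Difference: 0.000206055 V → 0.206 mV.

0.206 mV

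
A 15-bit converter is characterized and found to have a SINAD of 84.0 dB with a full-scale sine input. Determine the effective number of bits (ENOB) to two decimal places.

ENOB = (SINAD − 1.76) / 6.02 = (84.0 − 1.76)/6.02 = 13.661.

13.66 bits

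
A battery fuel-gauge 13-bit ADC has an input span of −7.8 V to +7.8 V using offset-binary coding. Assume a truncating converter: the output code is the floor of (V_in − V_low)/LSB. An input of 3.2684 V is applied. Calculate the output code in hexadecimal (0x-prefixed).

code 0x16B4 (decimal 5812)

With 8192 levels over 15.6 V, one step is 1.904 mV.
Input sits at 5812.329 steps above V_low.
So the output code is 5812.
In hexadecimal (0x-prefixed): 0x16B4.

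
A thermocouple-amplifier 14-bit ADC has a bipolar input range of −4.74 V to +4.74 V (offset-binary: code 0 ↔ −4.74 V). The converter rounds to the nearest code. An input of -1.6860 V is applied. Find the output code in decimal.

code 5278

With 16384 levels over 9.48 V, one step is 0.579 mV.
(-1.6860 − (−4.74)) / 0.000578613 = 5278.137 LSBs.
round(5278.137) = 5278.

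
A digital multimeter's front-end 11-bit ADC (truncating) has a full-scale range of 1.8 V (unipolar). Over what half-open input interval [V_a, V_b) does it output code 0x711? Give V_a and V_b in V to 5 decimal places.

[1.58994 V, 1.59082 V)

LSB = 1.8/2^11 = 0.879 mV.
Code 0x711 = 1809 decimal.
V_a = V_low + 1809·LSB = 1.58994 V; V_b = V_low + 1810·LSB = 1.59082 V.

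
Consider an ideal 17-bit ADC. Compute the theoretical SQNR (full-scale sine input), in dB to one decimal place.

SNR ≈ 6.02·N + 1.76 dB = 6.02·17 + 1.76 = 104.10 dB.

104.1 dB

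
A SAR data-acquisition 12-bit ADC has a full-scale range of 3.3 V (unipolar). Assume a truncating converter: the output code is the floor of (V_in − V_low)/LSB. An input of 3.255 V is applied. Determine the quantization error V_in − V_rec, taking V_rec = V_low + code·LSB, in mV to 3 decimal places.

0.117 mV

Step size: 3.3 V ÷ 2^12 = 0.806 mV.
(V_in − V_low)/LSB = (3.255 − 0)/0.000805664 = 4040.1455 → code 4040 (floor).
Code 4040 maps back to 0 + 4040×0.000805664 V = 3.2548828 V.
V_in − V_rec = 0.000117187 V = 0.117 mV.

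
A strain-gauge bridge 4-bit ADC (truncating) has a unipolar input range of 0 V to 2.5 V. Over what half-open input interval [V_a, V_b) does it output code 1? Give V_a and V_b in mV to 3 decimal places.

LSB = 2.5/2^4 = 156.250 mV.
V_a = V_low + 1·LSB = 0.15625 V; V_b = V_low + 2·LSB = 0.3125 V.

[156.250 mV, 312.500 mV)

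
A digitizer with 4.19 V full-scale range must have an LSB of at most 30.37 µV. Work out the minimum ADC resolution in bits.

Number of steps required ≥ 4.19 V / 30.37 µV = 137965.10.
Need 2^N ≥ 137965.10; 2^17 = 131072, 2^18 = 262144.
Minimum N = 18.

18 bits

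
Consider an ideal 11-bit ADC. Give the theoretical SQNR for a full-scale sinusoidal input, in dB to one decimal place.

68.0 dB

SNR ≈ 6.02·N + 1.76 dB = 6.02·11 + 1.76 = 67.98 dB.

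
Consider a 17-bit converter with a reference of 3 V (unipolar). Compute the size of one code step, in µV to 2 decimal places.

22.89 µV

Full-scale span = 3 V.
LSB = 3 / 2^17 = 3 / 131072 = 2.28882e-05 V = 22.89 µV.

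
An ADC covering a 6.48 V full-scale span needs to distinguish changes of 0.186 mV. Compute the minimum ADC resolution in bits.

Number of steps required ≥ 6.48 V / 0.186 mV = 34838.71.
Need 2^N ≥ 34838.71; 2^15 = 32768, 2^16 = 65536.
Minimum N = 16.

16 bits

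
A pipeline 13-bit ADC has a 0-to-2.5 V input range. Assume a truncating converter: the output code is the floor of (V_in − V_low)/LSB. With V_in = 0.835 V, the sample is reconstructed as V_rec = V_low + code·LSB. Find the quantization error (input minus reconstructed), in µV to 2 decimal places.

39.06 µV

LSB = 2.5/2^13 = 305.18 µV.
(0.835 − 0)/0.000305176 = 2736.1280; ⌊·⌋ gives code 2736.
Reconstructed: 0.83496094 V.
V_in − V_rec = 3.90625e-05 V = 39.06 µV.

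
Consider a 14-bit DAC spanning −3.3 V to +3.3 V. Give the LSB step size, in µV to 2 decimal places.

402.83 µV

Full-scale span = 6.6 V.
LSB = 6.6 / 2^14 = 6.6 / 16384 = 0.000402832 V = 402.83 µV.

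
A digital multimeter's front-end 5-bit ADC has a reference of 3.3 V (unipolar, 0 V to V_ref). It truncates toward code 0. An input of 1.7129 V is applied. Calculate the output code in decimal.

With 32 levels over 3.3 V, one step is 103.125 mV.
(1.7129 − 0) / 0.103125 = 16.610 LSBs.
Floor → code 16.

code 16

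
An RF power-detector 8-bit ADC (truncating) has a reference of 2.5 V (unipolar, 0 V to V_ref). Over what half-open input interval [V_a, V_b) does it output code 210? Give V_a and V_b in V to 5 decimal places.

LSB = 2.5/2^8 = 9.766 mV.
V_a = V_low + 210·LSB = 2.05078 V; V_b = V_low + 211·LSB = 2.06055 V.

[2.05078 V, 2.06055 V)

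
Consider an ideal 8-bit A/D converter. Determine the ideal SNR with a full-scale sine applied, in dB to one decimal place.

SNR ≈ 6.02·N + 1.76 dB = 6.02·8 + 1.76 = 49.92 dB.

49.9 dB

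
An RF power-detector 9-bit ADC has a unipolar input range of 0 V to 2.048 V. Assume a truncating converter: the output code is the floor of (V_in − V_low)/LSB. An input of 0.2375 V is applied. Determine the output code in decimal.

With 512 levels over 2.048 V, one step is 4.000 mV.
(V_in − V_low)/LSB = (0.2375 − 0) / 0.004 = 59.375.
So the output code is 59.

code 59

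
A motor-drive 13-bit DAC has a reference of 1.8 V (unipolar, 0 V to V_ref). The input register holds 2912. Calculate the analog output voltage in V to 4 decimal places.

0.6398 V

LSB = 1.8 V / 2^13 = 219.73 µV.
V_out = 0 + 2912 × 0.000219727 V = 0.639844 V.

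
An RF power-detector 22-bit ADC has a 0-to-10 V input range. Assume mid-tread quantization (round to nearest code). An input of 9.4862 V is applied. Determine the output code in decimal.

code 3978801

LSB = 10 V / 4194304 = 2.38 µV.
Input sits at 3978800.660 steps above V_low.
Round → code 3978801.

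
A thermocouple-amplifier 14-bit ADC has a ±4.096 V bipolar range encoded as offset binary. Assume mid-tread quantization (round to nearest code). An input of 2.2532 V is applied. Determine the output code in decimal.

code 12698

LSB = 8.192 V / 16384 = 0.500 mV.
Input sits at 12698.400 steps above V_low.
So the output code is 12698.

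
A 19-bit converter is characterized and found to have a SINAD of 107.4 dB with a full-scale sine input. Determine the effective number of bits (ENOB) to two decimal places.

17.55 bits

ENOB = (SINAD − 1.76) / 6.02 = (107.4 − 1.76)/6.02 = 17.548.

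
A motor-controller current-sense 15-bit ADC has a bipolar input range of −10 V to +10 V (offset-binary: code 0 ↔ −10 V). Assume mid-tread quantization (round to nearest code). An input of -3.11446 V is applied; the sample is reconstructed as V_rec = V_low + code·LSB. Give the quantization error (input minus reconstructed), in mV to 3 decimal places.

Step size: 20 V ÷ 2^15 = 0.610 mV.
Scaled input = 11281.2687 LSBs, so code = 11281.
V_rec = (−10) + 11281·0.000610352 = -3.114624 V.
V_in − V_rec = 0.000164023 V = 0.164 mV.

0.164 mV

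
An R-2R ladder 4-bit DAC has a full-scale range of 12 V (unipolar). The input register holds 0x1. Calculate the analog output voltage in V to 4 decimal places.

0.7500 V

LSB = 12 V / 2^4 = 0.7500 V.
Code 0x1 = 1 decimal.
V_out = 0 + 1 × 0.75 V = 0.75 V.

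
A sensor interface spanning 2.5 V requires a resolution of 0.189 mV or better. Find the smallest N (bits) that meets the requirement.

Number of steps required ≥ 2.5 V / 0.189 mV = 13227.51.
Need 2^N ≥ 13227.51; 2^13 = 8192, 2^14 = 16384.
Minimum N = 14.

14 bits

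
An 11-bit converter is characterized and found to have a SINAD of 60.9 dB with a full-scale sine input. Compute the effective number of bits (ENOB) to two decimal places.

9.82 bits

ENOB = (SINAD − 1.76) / 6.02 = (60.9 − 1.76)/6.02 = 9.824.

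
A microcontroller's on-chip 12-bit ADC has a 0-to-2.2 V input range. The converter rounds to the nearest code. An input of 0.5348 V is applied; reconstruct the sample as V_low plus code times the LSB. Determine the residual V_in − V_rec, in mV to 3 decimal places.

LSB = 2.2/2^12 = 0.537 mV.
(0.5348 − 0)/0.000537109 = 995.7004; round gives code 996.
V_rec = 0 + 996·0.000537109 = 0.53496094 V.
V_in − V_rec = -0.000160938 V = -0.161 mV.

-0.161 mV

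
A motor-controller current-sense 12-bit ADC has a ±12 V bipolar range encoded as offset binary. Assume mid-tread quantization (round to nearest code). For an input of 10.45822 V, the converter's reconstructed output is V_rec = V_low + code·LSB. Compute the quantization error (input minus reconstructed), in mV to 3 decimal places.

One LSB is 24 V / 4096 = 5.859 mV.
Scaled input = 3832.8695 LSBs, so code = 3833.
V_rec = (−12) + 3833·0.00585938 = 10.458984 V.
Difference: -0.000764375 V → -0.764 mV.

-0.764 mV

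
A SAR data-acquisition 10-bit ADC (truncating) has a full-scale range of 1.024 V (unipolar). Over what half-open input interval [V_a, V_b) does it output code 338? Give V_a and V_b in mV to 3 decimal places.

[338.000 mV, 339.000 mV)

LSB = 1.024/2^10 = 1.000 mV.
V_a = V_low + 338·LSB = 0.338 V; V_b = V_low + 339·LSB = 0.339 V.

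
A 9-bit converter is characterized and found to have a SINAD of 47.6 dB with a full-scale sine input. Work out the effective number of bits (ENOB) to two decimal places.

7.61 bits

ENOB = (SINAD − 1.76) / 6.02 = (47.6 − 1.76)/6.02 = 7.615.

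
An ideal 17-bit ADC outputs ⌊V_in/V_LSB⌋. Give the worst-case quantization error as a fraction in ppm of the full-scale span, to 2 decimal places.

7.63 ppm

Truncating → worst-case error = 1 LSB = V_FS/2^17, so 1e+06/131072 = 7.62939 ppm of full scale.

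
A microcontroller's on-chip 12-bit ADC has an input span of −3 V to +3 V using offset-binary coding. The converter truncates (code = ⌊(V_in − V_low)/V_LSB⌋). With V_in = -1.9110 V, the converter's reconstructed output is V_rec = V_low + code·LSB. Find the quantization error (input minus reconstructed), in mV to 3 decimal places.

One LSB is 6 V / 4096 = 1.465 mV.
Scaled input = 743.4240 LSBs, so code = 743.
Reconstructed: -1.9116211 V.
V_in − V_rec = 0.000621094 V = 0.621 mV.

0.621 mV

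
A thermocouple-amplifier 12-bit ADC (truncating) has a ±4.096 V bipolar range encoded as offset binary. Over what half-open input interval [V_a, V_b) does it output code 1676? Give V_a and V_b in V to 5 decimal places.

LSB = 8.192/2^12 = 2.000 mV.
V_a = V_low + 1676·LSB = -0.744 V; V_b = V_low + 1677·LSB = -0.742 V.

[-0.74400 V, -0.74200 V)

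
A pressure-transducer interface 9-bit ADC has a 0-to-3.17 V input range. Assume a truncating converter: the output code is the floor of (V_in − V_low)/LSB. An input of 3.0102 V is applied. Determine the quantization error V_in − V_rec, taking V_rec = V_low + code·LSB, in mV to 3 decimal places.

1.177 mV

One LSB is 3.17 V / 512 = 6.191 mV.
(V_in − V_low)/LSB = (3.0102 − 0)/0.00619141 = 486.1900 → code 486 (floor).
V_rec = 0 + 486·0.00619141 = 3.0090234 V.
V_in − V_rec = 0.00117656 V = 1.177 mV.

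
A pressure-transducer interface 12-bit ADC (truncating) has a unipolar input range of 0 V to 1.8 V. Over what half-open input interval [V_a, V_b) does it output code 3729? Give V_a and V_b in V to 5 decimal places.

LSB = 1.8/2^12 = 439.45 µV.
V_a = V_low + 3729·LSB = 1.63872 V; V_b = V_low + 3730·LSB = 1.63916 V.

[1.63872 V, 1.63916 V)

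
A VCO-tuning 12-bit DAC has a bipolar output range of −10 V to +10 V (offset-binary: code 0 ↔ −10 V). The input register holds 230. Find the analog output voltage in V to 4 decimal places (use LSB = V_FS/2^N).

LSB = 20 V / 2^12 = 4.883 mV.
V_out = (−10) + 230 × 0.00488281 V = -8.87695 V.

-8.8770 V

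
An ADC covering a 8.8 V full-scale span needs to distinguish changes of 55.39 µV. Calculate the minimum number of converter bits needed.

Number of steps required ≥ 8.8 V / 55.39 µV = 158873.44.
Need 2^N ≥ 158873.44; 2^17 = 131072, 2^18 = 262144.
Minimum N = 18.

18 bits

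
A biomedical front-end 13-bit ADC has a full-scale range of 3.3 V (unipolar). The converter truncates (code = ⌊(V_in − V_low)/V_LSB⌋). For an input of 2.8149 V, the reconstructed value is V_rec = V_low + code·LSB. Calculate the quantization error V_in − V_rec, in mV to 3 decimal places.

0.313 mV

One LSB is 3.3 V / 8192 = 402.83 µV.
(2.8149 − 0)/0.000402832 = 6987.7760; ⌊·⌋ gives code 6987.
Reconstructed: 2.8145874 V.
V_in − V_rec = 0.000312598 V = 0.313 mV.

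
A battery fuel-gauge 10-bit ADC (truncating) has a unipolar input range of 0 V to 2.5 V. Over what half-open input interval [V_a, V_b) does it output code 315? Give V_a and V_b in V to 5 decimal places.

[0.76904 V, 0.77148 V)

LSB = 2.5/2^10 = 2.441 mV.
V_a = V_low + 315·LSB = 0.769043 V; V_b = V_low + 316·LSB = 0.771484 V.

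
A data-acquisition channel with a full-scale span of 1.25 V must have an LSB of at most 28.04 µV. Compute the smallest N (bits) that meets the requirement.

16 bits

Number of steps required ≥ 1.25 V / 28.04 µV = 44579.17.
Need 2^N ≥ 44579.17; 2^15 = 32768, 2^16 = 65536.
Minimum N = 16.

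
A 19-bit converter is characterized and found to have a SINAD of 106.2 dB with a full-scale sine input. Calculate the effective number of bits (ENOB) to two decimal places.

ENOB = (SINAD − 1.76) / 6.02 = (106.2 − 1.76)/6.02 = 17.349.

17.35 bits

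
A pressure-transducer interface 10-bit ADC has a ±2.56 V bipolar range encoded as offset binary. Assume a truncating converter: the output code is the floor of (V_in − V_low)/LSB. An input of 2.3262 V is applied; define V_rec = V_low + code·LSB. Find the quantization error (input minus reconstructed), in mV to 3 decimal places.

1.200 mV

Step size: 5.12 V ÷ 2^10 = 5.000 mV.
(V_in − V_low)/LSB = (2.3262 − (−2.56))/0.005 = 977.2400 → code 977 (floor).
V_rec = (−2.56) + 977·0.005 = 2.325 V.
Difference: 0.0012 V → 1.200 mV.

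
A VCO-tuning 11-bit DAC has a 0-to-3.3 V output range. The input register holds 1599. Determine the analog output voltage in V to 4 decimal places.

LSB = 3.3 V / 2^11 = 1.611 mV.
V_out = 0 + 1599 × 0.00161133 V = 2.57651 V.

2.5765 V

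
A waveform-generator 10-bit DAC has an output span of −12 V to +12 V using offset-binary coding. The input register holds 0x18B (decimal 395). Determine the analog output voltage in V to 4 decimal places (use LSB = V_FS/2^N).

-2.7422 V

LSB = 24 V / 2^10 = 23.438 mV.
Code 0x18B = 395 decimal.
V_out = (−12) + 395 × 0.0234375 V = -2.74219 V.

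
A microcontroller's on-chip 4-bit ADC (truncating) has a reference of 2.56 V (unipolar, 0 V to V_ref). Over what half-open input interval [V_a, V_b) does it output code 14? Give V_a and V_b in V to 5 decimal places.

[2.24000 V, 2.40000 V)

LSB = 2.56/2^4 = 160.000 mV.
V_a = V_low + 14·LSB = 2.24 V; V_b = V_low + 15·LSB = 2.4 V.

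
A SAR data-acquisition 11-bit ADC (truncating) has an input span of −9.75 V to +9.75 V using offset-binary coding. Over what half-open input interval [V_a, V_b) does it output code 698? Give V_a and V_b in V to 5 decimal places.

[-3.10400 V, -3.09448 V)

LSB = 19.5/2^11 = 9.521 mV.
V_a = V_low + 698·LSB = -3.104 V; V_b = V_low + 699·LSB = -3.09448 V.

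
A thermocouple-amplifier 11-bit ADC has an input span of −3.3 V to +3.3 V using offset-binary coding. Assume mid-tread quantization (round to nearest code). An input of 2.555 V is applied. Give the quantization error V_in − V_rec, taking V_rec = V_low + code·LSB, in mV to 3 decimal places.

Step size: 6.6 V ÷ 2^11 = 3.223 mV.
Scaled input = 1816.8242 LSBs, so code = 1817.
Code 1817 maps back to (−3.3) + 1817×0.00322266 V = 2.5555664 V.
Difference: -0.000566406 V → -0.566 mV.

-0.566 mV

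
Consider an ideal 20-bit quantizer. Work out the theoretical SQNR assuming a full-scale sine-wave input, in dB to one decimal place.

SNR ≈ 6.02·N + 1.76 dB = 6.02·20 + 1.76 = 122.16 dB.

122.2 dB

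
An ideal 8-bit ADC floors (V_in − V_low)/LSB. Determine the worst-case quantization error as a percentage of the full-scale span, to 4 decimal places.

0.3906 %

Truncating → worst-case error = 1 LSB = V_FS/2^8, so 100/256 = 0.390625 % of full scale.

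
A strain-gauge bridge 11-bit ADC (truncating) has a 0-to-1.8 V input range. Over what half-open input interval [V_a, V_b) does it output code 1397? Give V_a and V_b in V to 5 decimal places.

LSB = 1.8/2^11 = 0.879 mV.
V_a = V_low + 1397·LSB = 1.22783 V; V_b = V_low + 1398·LSB = 1.22871 V.

[1.22783 V, 1.22871 V)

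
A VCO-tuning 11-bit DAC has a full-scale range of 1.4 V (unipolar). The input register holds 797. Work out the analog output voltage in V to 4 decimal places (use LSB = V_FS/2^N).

0.5448 V

LSB = 1.4 V / 2^11 = 0.684 mV.
V_out = 0 + 797 × 0.000683594 V = 0.544824 V.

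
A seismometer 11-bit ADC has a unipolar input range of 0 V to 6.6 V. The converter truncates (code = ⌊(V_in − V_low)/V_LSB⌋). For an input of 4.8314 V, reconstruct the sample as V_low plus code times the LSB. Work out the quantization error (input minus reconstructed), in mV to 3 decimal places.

0.638 mV

One LSB is 6.6 V / 2048 = 3.223 mV.
(V_in − V_low)/LSB = (4.8314 − 0)/0.00322266 = 1499.1981 → code 1499 (floor).
Code 1499 maps back to 0 + 1499×0.00322266 V = 4.8307617 V.
Error = 4.8314 − 4.8307617 = 0.000638281 V = 0.638 mV.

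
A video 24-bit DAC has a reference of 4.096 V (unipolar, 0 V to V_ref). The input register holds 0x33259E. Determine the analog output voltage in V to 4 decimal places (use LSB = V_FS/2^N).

LSB = 4.096 V / 2^24 = 0.24 µV.
Code 0x33259E = 3351966 decimal.
V_out = 0 + 3351966 × 2.44141e-07 V = 0.818351 V.

0.8184 V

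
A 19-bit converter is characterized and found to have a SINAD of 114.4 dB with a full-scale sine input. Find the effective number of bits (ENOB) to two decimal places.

ENOB = (SINAD − 1.76) / 6.02 = (114.4 − 1.76)/6.02 = 18.711.

18.71 bits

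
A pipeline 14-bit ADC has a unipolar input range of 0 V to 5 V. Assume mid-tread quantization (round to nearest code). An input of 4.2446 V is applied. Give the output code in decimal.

code 13909

LSB = 5 V / 16384 = 305.18 µV.
Input sits at 13908.705 steps above V_low.
So the output code is 13909.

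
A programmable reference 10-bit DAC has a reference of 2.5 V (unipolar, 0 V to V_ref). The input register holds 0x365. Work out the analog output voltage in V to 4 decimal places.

2.1216 V

LSB = 2.5 V / 2^10 = 2.441 mV.
Code 0x365 = 869 decimal.
V_out = 0 + 869 × 0.00244141 V = 2.12158 V.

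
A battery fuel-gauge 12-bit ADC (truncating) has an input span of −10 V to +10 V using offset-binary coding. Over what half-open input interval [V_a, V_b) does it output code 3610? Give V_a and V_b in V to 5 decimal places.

LSB = 20/2^12 = 4.883 mV.
V_a = V_low + 3610·LSB = 7.62695 V; V_b = V_low + 3611·LSB = 7.63184 V.

[7.62695 V, 7.63184 V)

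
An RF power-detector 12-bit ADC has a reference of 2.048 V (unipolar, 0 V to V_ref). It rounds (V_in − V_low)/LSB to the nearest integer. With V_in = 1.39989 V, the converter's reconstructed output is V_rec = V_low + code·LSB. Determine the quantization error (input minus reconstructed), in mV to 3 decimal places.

-0.110 mV

Step size: 2.048 V ÷ 2^12 = 0.500 mV.
Scaled input = 2799.7800 LSBs, so code = 2800.
Code 2800 maps back to 0 + 2800×0.0005 V = 1.4 V.
Difference: -0.00011 V → -0.110 mV.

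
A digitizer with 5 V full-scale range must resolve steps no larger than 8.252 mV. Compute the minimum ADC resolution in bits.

Number of steps required ≥ 5 V / 8.252 mV = 605.91.
Need 2^N ≥ 605.91; 2^9 = 512, 2^10 = 1024.
Minimum N = 10.

10 bits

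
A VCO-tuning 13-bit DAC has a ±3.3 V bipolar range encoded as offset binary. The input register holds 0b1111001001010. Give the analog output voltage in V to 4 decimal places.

LSB = 6.6 V / 2^13 = 0.806 mV.
Code 0b1111001001010 = 7754 decimal.
V_out = (−3.3) + 7754 × 0.000805664 V = 2.94712 V.

2.9471 V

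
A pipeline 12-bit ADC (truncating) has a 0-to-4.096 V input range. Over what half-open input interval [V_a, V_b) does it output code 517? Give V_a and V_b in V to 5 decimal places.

[0.51700 V, 0.51800 V)

LSB = 4.096/2^12 = 1.000 mV.
V_a = V_low + 517·LSB = 0.517 V; V_b = V_low + 518·LSB = 0.518 V.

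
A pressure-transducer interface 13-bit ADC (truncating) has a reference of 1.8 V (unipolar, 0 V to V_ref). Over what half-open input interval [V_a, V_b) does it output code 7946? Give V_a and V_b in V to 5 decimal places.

LSB = 1.8/2^13 = 219.73 µV.
V_a = V_low + 7946·LSB = 1.74595 V; V_b = V_low + 7947·LSB = 1.74617 V.

[1.74595 V, 1.74617 V)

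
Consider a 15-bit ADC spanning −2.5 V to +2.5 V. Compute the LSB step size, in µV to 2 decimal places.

Full-scale span = 5 V.
LSB = 5 / 2^15 = 5 / 32768 = 0.000152588 V = 152.59 µV.

152.59 µV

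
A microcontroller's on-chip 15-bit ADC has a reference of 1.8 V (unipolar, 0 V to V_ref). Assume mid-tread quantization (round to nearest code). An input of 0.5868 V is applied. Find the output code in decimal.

code 10682

With 32768 levels over 1.8 V, one step is 54.93 µV.
Input sits at 10682.368 steps above V_low.
round(10682.368) = 10682.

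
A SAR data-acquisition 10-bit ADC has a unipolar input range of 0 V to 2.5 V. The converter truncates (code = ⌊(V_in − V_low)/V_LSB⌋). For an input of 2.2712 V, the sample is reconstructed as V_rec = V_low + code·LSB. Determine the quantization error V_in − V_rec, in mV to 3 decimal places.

0.692 mV

Step size: 2.5 V ÷ 2^10 = 2.441 mV.
(2.2712 − 0)/0.00244141 = 930.2835; ⌊·⌋ gives code 930.
Reconstructed: 2.2705078 V.
V_in − V_rec = 0.000692187 V = 0.692 mV.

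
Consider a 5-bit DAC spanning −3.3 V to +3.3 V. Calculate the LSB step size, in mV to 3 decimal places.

Full-scale span = 6.6 V.
LSB = 6.6 / 2^5 = 6.6 / 32 = 0.20625 V = 206.250 mV.

206.250 mV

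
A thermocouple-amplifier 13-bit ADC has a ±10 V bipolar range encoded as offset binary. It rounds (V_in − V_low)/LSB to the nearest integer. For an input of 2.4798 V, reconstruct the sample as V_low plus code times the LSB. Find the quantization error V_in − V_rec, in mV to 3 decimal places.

-0.669 mV

LSB = 20/2^13 = 2.441 mV.
Scaled input = 5111.7261 LSBs, so code = 5112.
Reconstructed: 2.4804688 V.
V_in − V_rec = -0.00066875 V = -0.669 mV.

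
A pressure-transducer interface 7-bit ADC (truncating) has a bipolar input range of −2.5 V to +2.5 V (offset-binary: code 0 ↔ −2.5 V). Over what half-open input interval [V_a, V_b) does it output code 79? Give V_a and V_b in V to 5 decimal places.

[0.58594 V, 0.62500 V)

LSB = 5/2^7 = 39.062 mV.
V_a = V_low + 79·LSB = 0.585938 V; V_b = V_low + 80·LSB = 0.625 V.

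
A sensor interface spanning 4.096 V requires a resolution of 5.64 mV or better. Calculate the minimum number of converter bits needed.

Number of steps required ≥ 4.096 V / 5.64 mV = 726.24.
Need 2^N ≥ 726.24; 2^9 = 512, 2^10 = 1024.
Minimum N = 10.

10 bits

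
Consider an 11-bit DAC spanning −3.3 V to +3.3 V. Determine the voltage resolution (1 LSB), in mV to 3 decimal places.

3.223 mV

Full-scale span = 6.6 V.
LSB = 6.6 / 2^11 = 6.6 / 2048 = 0.00322266 V = 3.223 mV.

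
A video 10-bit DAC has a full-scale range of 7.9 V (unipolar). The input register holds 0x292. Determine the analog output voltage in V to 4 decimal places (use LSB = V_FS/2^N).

LSB = 7.9 V / 2^10 = 7.715 mV.
Code 0x292 = 658 decimal.
V_out = 0 + 658 × 0.00771484 V = 5.07637 V.

5.0764 V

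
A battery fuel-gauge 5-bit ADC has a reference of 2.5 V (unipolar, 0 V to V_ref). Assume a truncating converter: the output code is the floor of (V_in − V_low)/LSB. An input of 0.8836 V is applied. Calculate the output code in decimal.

Full-scale span = 2.5 V; LSB = 2.5/2^5 = 78.125 mV.
(V_in − V_low)/LSB = (0.8836 − 0) / 0.078125 = 11.310.
⌊·⌋(11.310) = 11.

code 11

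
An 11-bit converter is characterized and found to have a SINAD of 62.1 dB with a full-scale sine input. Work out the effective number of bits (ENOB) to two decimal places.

ENOB = (SINAD − 1.76) / 6.02 = (62.1 − 1.76)/6.02 = 10.023.

10.02 bits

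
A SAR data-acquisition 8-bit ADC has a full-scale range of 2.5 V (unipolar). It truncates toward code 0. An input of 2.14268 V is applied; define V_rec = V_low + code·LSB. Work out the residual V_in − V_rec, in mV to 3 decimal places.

One LSB is 2.5 V / 256 = 9.766 mV.
(V_in − V_low)/LSB = (2.14268 − 0)/0.00976562 = 219.4104 → code 219 (floor).
Code 219 maps back to 0 + 219×0.00976562 V = 2.1386719 V.
Difference: 0.00400813 V → 4.008 mV.

4.008 mV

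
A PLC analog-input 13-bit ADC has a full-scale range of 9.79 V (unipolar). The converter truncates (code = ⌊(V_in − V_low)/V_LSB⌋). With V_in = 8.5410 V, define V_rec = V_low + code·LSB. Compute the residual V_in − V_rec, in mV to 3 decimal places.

1.042 mV

LSB = 9.79/2^13 = 1.195 mV.
(V_in − V_low)/LSB = (8.5410 − 0)/0.00119507 = 7146.8715 → code 7146 (floor).
Code 7146 maps back to 0 + 7146×0.00119507 V = 8.5399585 V.
V_in − V_rec = 0.0010415 V = 1.042 mV.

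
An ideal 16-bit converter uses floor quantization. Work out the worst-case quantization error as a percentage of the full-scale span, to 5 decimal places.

0.00153 %

Truncating → worst-case error = 1 LSB = V_FS/2^16, so 100/65536 = 0.00152588 % of full scale.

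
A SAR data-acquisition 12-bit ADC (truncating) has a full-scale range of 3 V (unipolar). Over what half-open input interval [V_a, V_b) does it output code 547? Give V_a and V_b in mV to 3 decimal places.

[400.635 mV, 401.367 mV)

LSB = 3/2^12 = 0.732 mV.
V_a = V_low + 547·LSB = 0.400635 V; V_b = V_low + 548·LSB = 0.401367 V.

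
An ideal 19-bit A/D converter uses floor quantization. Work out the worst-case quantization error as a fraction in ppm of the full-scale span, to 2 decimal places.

Truncating → worst-case error = 1 LSB = V_FS/2^19, so 1e+06/524288 = 1.90735 ppm of full scale.

1.91 ppm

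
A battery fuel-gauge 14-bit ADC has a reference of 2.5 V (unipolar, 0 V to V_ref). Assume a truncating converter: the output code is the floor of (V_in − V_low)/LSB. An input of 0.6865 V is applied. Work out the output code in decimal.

code 4499

Full-scale span = 2.5 V; LSB = 2.5/2^14 = 152.59 µV.
(0.6865 − 0) / 0.000152588 = 4499.046 LSBs.
So the output code is 4499.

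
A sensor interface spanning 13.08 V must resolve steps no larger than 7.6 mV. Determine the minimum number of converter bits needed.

11 bits

Number of steps required ≥ 13.08 V / 7.6 mV = 1721.05.
Need 2^N ≥ 1721.05; 2^10 = 1024, 2^11 = 2048.
Minimum N = 11.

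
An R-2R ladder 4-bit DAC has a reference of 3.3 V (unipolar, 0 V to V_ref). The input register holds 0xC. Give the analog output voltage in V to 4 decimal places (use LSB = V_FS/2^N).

LSB = 3.3 V / 2^4 = 206.250 mV.
Code 0xC = 12 decimal.
V_out = 0 + 12 × 0.20625 V = 2.475 V.

2.4750 V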